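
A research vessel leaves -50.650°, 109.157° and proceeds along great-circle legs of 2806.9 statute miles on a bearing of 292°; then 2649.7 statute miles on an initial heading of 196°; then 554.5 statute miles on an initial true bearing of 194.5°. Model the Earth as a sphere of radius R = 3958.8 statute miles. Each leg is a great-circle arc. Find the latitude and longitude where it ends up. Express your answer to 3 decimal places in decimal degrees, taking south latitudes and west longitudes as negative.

latitude -68.943°, longitude 40.713°

Apply the spherical direct solution leg by leg, carrying full precision between legs.
Leg 1: from (-50.650°, 109.157°), δ = 2806.9/3958.8 = 0.709028 rad, θ = 292° → φ = -25.612°, λ = 67.131°.
Leg 2: from (-25.612°, 67.131°), δ = 2649.7/3958.8 = 0.669319 rad, θ = 196° → φ = -61.261°, λ = 46.296°.
Leg 3: from (-61.261°, 46.296°), δ = 554.5/3958.8 = 0.140068 rad, θ = 194.5° → φ = -68.943°, λ = 40.713°.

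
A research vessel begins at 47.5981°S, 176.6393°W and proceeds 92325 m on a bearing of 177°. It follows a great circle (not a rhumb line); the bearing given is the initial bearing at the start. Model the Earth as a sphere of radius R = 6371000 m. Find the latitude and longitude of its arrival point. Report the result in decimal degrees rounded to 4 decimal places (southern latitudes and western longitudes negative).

δ = 92325/6371000 = 0.014491 rad (0.8303°).
Converting: φ₁ = -0.830744 rad, θ = 3.089233 rad.
sin φ₂ = sin φ₁ cos δ + cos φ₁ sin δ cos θ = (-0.738433)(0.999895) + (0.674327)(0.014491)(-0.998630) = -0.748114
φ₂ = asin(-0.748114) = -0.845215 rad = -48.4272°.
Δλ = atan2( sin θ sin δ cos φ₁ , cos δ − sin φ₁ sin φ₂ ) = atan2(0.000511, 0.447463) = 0.001143 rad = 0.0655°.
Hence λ₂ = -176.6393° + 0.0655° = -176.5738°.

latitude -48.4272°, longitude -176.5738°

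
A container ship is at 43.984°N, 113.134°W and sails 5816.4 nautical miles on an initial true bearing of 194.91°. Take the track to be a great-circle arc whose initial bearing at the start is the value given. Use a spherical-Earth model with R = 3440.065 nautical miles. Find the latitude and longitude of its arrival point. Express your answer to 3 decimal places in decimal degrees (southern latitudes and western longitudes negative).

latitude -50.663°, longitude -136.900°

Central angle δ = d/R = 1.690782 rad.
Converting: φ₁ = 0.767666 rad, θ = 3.401821 rad.
Applying the spherical law of cosines for sides, sin φ₂ = sin φ₁ cos δ + cos φ₁ sin δ cos θ = -0.773434, so φ₂ = -50.663°.
For the longitude increment, Δλ = atan2( sin θ sin δ cos φ₁, cos δ − sin φ₁ sin φ₂ ) = atan2(-0.183806, 0.417419) = -23.766°.
λ₂ = -113.134° + -23.766° = -136.900°.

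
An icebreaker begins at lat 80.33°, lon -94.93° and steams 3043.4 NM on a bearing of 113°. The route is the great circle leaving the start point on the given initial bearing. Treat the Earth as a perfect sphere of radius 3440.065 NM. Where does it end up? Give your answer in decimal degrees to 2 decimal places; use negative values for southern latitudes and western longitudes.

The arc subtends δ = 3043.4/3440.065 = 0.884693 rad at the centre.
Start latitude φ₁ = 1.402023 rad; initial bearing θ = 1.972222 rad.
sin φ₂ = sin φ₁ cos δ + cos φ₁ sin δ cos θ = (0.985792)(0.633527) + (0.167973)(0.773720)(-0.390731) = 0.573745
φ₂ = asin(0.573745) = 0.611071 rad = 35.01°.
Then Δλ = atan2(0.119633, 0.067935) = 1.054345 rad, from sin θ sin δ cos φ₁ over cos δ − sin φ₁ sin φ₂.
Hence λ₂ = -94.93° + 60.41° = -34.52°.

latitude 35.01°, longitude -34.52°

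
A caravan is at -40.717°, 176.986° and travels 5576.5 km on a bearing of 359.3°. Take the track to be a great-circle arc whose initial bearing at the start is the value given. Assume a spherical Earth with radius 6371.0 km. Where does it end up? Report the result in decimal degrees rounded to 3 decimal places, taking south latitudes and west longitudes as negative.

Central angle δ = d/R = 0.875294 rad.
Start latitude φ₁ = -0.710646 rad; initial bearing θ = 6.270968 rad.
Applying the spherical law of cosines for sides, sin φ₂ = sin φ₁ cos δ + cos φ₁ sin δ cos θ = 0.163862, so φ₂ = 9.431°.
Δλ = atan2( sin θ sin δ cos φ₁ , cos δ − sin φ₁ sin φ₂ ) = atan2(-0.007109, 0.747662) = -0.009508 rad = -0.545°.
λ₂ = 176.986° + -0.545° = 176.441°.

latitude 9.431°, longitude 176.441°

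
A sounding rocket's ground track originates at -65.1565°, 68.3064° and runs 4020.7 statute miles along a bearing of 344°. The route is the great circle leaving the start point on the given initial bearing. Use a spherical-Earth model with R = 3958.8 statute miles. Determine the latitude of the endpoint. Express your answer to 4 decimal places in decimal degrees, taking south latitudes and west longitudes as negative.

latitude -7.7639°

The arc subtends δ = 4020.7/3958.8 = 1.015636 rad at the centre.
Converting: φ₁ = -1.137195 rad, θ = 6.003933 rad.
Destination latitude: φ₂ = arcsin( sin φ₁ cos δ + cos φ₁ sin δ cos θ ) = arcsin(-0.135091) = -7.7639°.
Δλ = atan2( sin θ sin δ cos φ₁ , cos δ − sin φ₁ sin φ₂ ) = atan2(-0.098414, 0.404490) = -0.238668 rad = -13.6746°.
λ₂ = λ₁ + Δλ = 54.6318°.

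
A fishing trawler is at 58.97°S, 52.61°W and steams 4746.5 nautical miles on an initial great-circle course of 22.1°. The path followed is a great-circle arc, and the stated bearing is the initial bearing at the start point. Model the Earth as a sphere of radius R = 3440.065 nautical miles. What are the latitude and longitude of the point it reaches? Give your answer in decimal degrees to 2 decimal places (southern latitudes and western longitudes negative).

Angular distance δ = d/R = 4746.5 / 3440.065 = 1.379770 rad.
With φ₁ = -58.97° = -1.029221 rad and θ = 22.1° = 0.385718 rad:
Applying the spherical law of cosines for sides, sin φ₂ = sin φ₁ cos δ + cos φ₁ sin δ cos θ = 0.306230, so φ₂ = 17.83°.
Δλ = atan2( sin θ sin δ cos φ₁ , cos δ − sin φ₁ sin φ₂ ) = atan2(0.190411, 0.452274) = 0.398485 rad = 22.83°.
λ₂ = λ₁ + Δλ = -29.78°.

latitude 17.83°, longitude -29.78°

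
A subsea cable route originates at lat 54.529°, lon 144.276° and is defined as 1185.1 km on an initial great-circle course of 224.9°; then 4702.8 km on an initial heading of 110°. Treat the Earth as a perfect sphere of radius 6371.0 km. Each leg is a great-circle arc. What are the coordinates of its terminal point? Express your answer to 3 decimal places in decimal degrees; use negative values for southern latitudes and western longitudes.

latitude 22.156°, longitude 176.420°

Apply the spherical direct solution leg by leg, carrying full precision between legs.
Leg 1: from (54.529°, 144.276°), δ = 1185.1/6371 = 0.186015 rad, θ = 224.9° → φ = 46.414°, λ = 133.361°.
Leg 2: from (46.414°, 133.361°), δ = 4702.8/6371 = 0.738157 rad, θ = 110° → φ = 22.156°, λ = 176.420°.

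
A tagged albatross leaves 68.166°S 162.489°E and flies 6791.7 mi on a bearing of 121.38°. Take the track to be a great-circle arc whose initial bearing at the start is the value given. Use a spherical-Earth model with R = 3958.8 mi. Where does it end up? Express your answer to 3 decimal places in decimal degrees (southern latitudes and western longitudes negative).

δ = 6791.7/3958.8 = 1.715596 rad (98.2964°).
Converting: φ₁ = -1.189721 rad, θ = 2.118481 rad.
sin φ₂ = sin φ₁ cos δ + cos φ₁ sin δ cos θ = (-0.928265)(-0.144294) + (0.371919)(0.989535)(-0.520712) = -0.057693
φ₂ = asin(-0.057693) = -0.057725 rad = -3.307°.
Then Δλ = atan2(0.314196, -0.197848) = 2.132765 rad, from sin θ sin δ cos φ₁ over cos δ − sin φ₁ sin φ₂.
λ₂ = 162.489° + 122.198° = 284.687°, normalized to (−180°, 180°] → -75.313°.

latitude -3.307°, longitude -75.313°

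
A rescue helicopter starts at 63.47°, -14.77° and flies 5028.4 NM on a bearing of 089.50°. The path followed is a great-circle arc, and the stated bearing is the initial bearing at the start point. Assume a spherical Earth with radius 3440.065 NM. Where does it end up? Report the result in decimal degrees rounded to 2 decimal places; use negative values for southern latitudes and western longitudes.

Angular distance δ = d/R = 5028.4 / 3440.065 = 1.461717 rad.
Converting: φ₁ = 1.107760 rad, θ = 1.562070 rad.
Applying the spherical law of cosines for sides, sin φ₂ = sin φ₁ cos δ + cos φ₁ sin δ cos θ = 0.101275, so φ₂ = 5.81°.
Then Δλ = atan2(0.443995, 0.018253) = 1.529709 rad, from sin θ sin δ cos φ₁ over cos δ − sin φ₁ sin φ₂.
λ₂ = -14.77° + 87.65° = 72.88°.

latitude 5.81°, longitude 72.88°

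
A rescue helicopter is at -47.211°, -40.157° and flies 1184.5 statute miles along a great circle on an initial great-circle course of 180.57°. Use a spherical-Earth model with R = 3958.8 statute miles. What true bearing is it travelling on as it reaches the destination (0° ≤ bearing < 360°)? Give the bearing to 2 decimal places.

final bearing 180.89°

The arc subtends δ = 1184.5/3958.8 = 0.299207 rad at the centre.
Converting: φ₁ = -0.823987 rad, θ = 3.151541 rad.
sin φ₂ = sin φ₁ cos δ + cos φ₁ sin δ cos θ = (-0.733860)(0.955571) + (0.679300)(0.294762)(-0.999951) = -0.901478
φ₂ = asin(-0.901478) = -1.123171 rad = -64.353°.
Δλ = atan2( sin θ sin δ cos φ₁ , cos δ − sin φ₁ sin φ₂ ) = atan2(-0.001992, 0.294012) = -0.006775 rad = -0.388°.
λ₂ = λ₁ + Δλ = -40.545°.
The forward bearing on arrival equals the back-azimuth from the destination plus 180°.
Back-azimuth from P₂ (-64.35°, -40.55°) to P₁ (-47.21°, -40.16°), with Δλ' = λ₁ − λ₂ = 0.39°: atan2( sin Δλ' cos φ₁ , cos φ₂ sin φ₁ − sin φ₂ cos φ₁ cos Δλ' ) = 0.89°.
Final bearing = (0.89° + 180°) mod 360° = 180.89°.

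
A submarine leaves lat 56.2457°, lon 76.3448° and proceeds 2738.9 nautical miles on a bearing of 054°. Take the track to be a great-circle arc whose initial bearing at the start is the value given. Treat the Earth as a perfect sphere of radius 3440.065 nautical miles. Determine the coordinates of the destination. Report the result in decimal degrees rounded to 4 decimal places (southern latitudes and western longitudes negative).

latitude 54.5823°, longitude 162.4499°

Central angle δ = d/R = 0.796177 rad.
With φ₁ = 56.2457° = 0.981673 rad and θ = 54° = 0.942478 rad:
sin φ₂ = sin φ₁ cos δ + cos φ₁ sin δ cos θ = (0.831428)(0.699444) + (0.555633)(0.714687)(0.587785) = 0.814949
φ₂ = asin(0.814949) = 0.952641 rad = 54.5823°.
Then Δλ = atan2(0.321264, 0.021873) = 1.502817 rad, from sin θ sin δ cos φ₁ over cos δ − sin φ₁ sin φ₂.
λ₂ = 76.3448° + 86.1051° = 162.4499°.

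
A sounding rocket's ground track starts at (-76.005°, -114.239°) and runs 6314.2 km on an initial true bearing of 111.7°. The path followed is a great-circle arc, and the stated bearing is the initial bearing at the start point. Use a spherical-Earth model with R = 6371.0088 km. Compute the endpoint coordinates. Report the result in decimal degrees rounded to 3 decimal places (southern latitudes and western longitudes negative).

The arc subtends δ = 6314.2/6371.0088 = 0.991083 rad at the centre.
With φ₁ = -76.005° = -1.326537 rad and θ = 111.7° = 1.949533 rad:
Destination latitude: φ₂ = arcsin( sin φ₁ cos δ + cos φ₁ sin δ cos θ ) = arcsin(-0.606333) = -37.325°.
For the longitude increment, Δλ = atan2( sin θ sin δ cos φ₁, cos δ − sin φ₁ sin φ₂ ) = atan2(0.187988, -0.040551) = 102.173°.
λ₂ = λ₁ + Δλ = -12.066°.

latitude -37.325°, longitude -12.066°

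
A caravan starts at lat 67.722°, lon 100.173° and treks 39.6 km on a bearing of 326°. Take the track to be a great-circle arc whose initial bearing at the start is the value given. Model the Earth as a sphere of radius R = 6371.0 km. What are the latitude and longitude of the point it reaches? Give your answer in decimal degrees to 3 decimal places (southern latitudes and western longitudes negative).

latitude 68.016°, longitude 99.641°

Central angle δ = d/R = 0.006216 rad.
With φ₁ = 67.722° = 1.181972 rad and θ = 326° = 5.689773 rad:
Destination latitude: φ₂ = arcsin( sin φ₁ cos δ + cos φ₁ sin δ cos θ ) = arcsin(0.927291) = 68.016°.
For the longitude increment, Δλ = atan2( sin θ sin δ cos φ₁, cos δ − sin φ₁ sin φ₂ ) = atan2(-0.001318, 0.141907) = -0.532°.
Hence λ₂ = 100.173° + -0.532° = 99.641°.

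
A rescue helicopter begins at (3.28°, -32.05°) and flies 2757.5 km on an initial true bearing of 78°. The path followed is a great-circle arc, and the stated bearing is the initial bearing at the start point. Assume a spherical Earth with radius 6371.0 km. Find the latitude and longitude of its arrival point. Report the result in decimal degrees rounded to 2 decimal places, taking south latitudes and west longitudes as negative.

Angular distance δ = d/R = 2757.5 / 6371 = 0.432821 rad.
With φ₁ = 3.28° = 0.057247 rad and θ = 78° = 1.361357 rad:
sin φ₂ = sin φ₁ cos δ + cos φ₁ sin δ cos θ = (0.057216)(0.907786) + (0.998362)(0.419433)(0.207912) = 0.139002
φ₂ = asin(0.139002) = 0.139453 rad = 7.99°.
For the longitude increment, Δλ = atan2( sin θ sin δ cos φ₁, cos δ − sin φ₁ sin φ₂ ) = atan2(0.409595, 0.899833) = 24.47°.
λ₂ = -32.05° + 24.47° = -7.58°.

latitude 7.99°, longitude -7.58°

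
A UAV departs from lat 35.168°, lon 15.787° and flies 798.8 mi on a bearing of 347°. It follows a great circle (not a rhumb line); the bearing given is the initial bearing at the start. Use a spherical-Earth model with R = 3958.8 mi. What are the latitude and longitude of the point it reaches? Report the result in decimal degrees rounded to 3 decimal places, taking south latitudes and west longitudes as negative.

latitude 46.379°, longitude 12.040°

δ = 798.8/3958.8 = 0.201778 rad (11.5610°).
Converting: φ₁ = 0.613797 rad, θ = 6.056293 rad.
Destination latitude: φ₂ = arcsin( sin φ₁ cos δ + cos φ₁ sin δ cos θ ) = arcsin(0.723921) = 46.379°.
For the longitude increment, Δλ = atan2( sin θ sin δ cos φ₁, cos δ − sin φ₁ sin φ₂ ) = atan2(-0.036854, 0.562750) = -3.747°.
Hence λ₂ = 15.787° + -3.747° = 12.040°.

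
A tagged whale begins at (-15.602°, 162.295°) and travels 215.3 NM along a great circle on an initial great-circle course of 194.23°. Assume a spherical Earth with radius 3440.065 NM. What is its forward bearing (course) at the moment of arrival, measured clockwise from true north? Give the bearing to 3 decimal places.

δ = 215.3/3440.065 = 0.062586 rad (3.5859°).
With φ₁ = -15.602° = -0.272306 rad and θ = 194.23° = 3.389953 rad:
Destination latitude: φ₂ = arcsin( sin φ₁ cos δ + cos φ₁ sin δ cos θ ) = arcsin(-0.326819) = -19.076°.
Then Δλ = atan2(-0.014808, 0.910143) = -0.016269 rad, from sin θ sin δ cos φ₁ over cos δ − sin φ₁ sin φ₂.
λ₂ = λ₁ + Δλ = 161.363°.
The forward bearing on arrival equals the back-azimuth from the destination plus 180°.
Back-azimuth from P₂ (-19.076°, 161.363°) to P₁ (-15.602°, 162.295°), with Δλ' = λ₁ − λ₂ = 0.932°: atan2( sin Δλ' cos φ₁ , cos φ₂ sin φ₁ − sin φ₂ cos φ₁ cos Δλ' ) = 14.508°.
Final bearing = (14.508° + 180°) mod 360° = 194.508°.

final bearing 194.508°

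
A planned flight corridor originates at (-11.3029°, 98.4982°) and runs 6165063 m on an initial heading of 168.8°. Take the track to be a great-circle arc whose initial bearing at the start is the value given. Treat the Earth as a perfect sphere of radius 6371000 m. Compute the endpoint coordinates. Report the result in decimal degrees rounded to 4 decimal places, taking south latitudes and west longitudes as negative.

Central angle δ = d/R = 0.967676 rad.
Start latitude φ₁ = -0.197273 rad; initial bearing θ = 2.946116 rad.
Applying the spherical law of cosines for sides, sin φ₂ = sin φ₁ cos δ + cos φ₁ sin δ cos θ = -0.903388, so φ₂ = -64.6070°.
Then Δλ = atan2(0.156863, 0.390155) = 0.382275 rad, from sin θ sin δ cos φ₁ over cos δ − sin φ₁ sin φ₂.
λ₂ = λ₁ + Δλ = 120.4009°.

latitude -64.6070°, longitude 120.4009°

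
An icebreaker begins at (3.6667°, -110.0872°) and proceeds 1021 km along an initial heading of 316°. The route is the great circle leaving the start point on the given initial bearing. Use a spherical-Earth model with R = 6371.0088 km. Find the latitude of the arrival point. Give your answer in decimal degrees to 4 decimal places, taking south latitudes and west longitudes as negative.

The arc subtends δ = 1021/6371.0088 = 0.160257 rad at the centre.
Start latitude φ₁ = 0.063996 rad; initial bearing θ = 5.515240 rad.
sin φ₂ = sin φ₁ cos δ + cos φ₁ sin δ cos θ = (0.063952)(0.987186) + (0.997953)(0.159572)(0.719340) = 0.177684
φ₂ = asin(0.177684) = 0.178633 rad = 10.2349°.
Δλ = atan2( sin θ sin δ cos φ₁ , cos δ − sin φ₁ sin φ₂ ) = atan2(-0.110621, 0.975823) = -0.112880 rad = -6.4676°.
Hence λ₂ = -110.0872° + -6.4676° = -116.5548°.

latitude 10.2349°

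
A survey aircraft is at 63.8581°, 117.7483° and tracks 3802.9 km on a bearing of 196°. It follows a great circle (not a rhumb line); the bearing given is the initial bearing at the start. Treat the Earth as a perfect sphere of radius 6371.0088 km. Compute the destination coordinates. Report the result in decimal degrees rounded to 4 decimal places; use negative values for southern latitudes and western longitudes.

Angular distance δ = d/R = 3802.9 / 6371.0088 = 0.596907 rad.
With φ₁ = 63.8581° = 1.114534 rad and θ = 196° = 3.420845 rad:
Destination latitude: φ₂ = arcsin( sin φ₁ cos δ + cos φ₁ sin δ cos θ ) = arcsin(0.504413) = 30.2924°.
For the longitude increment, Δλ = atan2( sin θ sin δ cos φ₁, cos δ − sin φ₁ sin φ₂ ) = atan2(-0.068262, 0.374264) = -10.3366°.
λ₂ = λ₁ + Δλ = 107.4117°.

latitude 30.2924°, longitude 107.4117°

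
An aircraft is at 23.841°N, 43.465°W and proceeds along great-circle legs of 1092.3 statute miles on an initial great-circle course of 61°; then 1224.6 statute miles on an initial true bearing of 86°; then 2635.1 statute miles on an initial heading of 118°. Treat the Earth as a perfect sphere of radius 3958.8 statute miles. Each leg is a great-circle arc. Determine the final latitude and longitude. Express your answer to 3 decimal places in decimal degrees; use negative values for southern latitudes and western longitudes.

Apply the spherical direct solution leg by leg, carrying full precision between legs.
Leg 1: from (23.841°, -43.465°), δ = 1092.3/3958.8 = 0.275917 rad, θ = 61° → φ = 30.645°, λ = -27.387°.
Leg 2: from (30.645°, -27.387°), δ = 1224.6/3958.8 = 0.309336 rad, θ = 86° → φ = 30.251°, λ = -6.804°.
Leg 3: from (30.251°, -6.804°), δ = 2635.1/3958.8 = 0.665631 rad, θ = 118° → φ = 8.384°, λ = 26.643°.

latitude 8.384°, longitude 26.643°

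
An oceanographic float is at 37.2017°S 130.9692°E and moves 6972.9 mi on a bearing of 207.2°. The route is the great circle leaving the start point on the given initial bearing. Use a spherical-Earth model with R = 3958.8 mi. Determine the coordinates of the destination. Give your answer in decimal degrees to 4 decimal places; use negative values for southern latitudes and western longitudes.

latitude -35.5264°, longitude -15.5620°

The arc subtends δ = 6972.9/3958.8 = 1.761367 rad at the centre.
With φ₁ = -37.2017° = -0.649292 rad and θ = 207.2° = 3.616322 rad:
Destination latitude: φ₂ = arcsin( sin φ₁ cos δ + cos φ₁ sin δ cos θ ) = arcsin(-0.581078) = -35.5264°.
Then Δλ = atan2(-0.357493, -0.540753) = -2.557452 rad, from sin θ sin δ cos φ₁ over cos δ − sin φ₁ sin φ₂.
Hence λ₂ = 130.9692° + -146.5312° = -15.5620°.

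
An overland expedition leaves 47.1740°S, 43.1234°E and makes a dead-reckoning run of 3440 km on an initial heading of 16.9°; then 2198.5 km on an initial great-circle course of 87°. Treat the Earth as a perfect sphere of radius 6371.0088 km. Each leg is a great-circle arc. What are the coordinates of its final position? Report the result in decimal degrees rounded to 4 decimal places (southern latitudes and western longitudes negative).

latitude -15.0949°, longitude 72.6009°

Apply the spherical direct solution leg by leg, carrying full precision between legs.
Leg 1: from (-47.1740°, 43.1234°), δ = 3440/6371.0088 = 0.539946 rad, θ = 16.9° → φ = -17.1401°, λ = 52.1210°.
Leg 2: from (-17.1401°, 52.1210°), δ = 2198.5/6371.0088 = 0.345079 rad, θ = 87° → φ = -15.0949°, λ = 72.6009°.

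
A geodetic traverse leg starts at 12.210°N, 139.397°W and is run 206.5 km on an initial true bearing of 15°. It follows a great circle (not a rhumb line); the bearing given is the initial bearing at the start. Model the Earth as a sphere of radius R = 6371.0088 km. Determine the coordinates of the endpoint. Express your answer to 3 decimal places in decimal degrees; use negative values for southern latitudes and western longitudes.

Central angle δ = d/R = 0.032412 rad.
Start latitude φ₁ = 0.213105 rad; initial bearing θ = 0.261799 rad.
Applying the spherical law of cosines for sides, sin φ₂ = sin φ₁ cos δ + cos φ₁ sin δ cos θ = 0.241979, so φ₂ = 14.003°.
Δλ = atan2( sin θ sin δ cos φ₁ , cos δ − sin φ₁ sin φ₂ ) = atan2(0.008198, 0.948297) = 0.008644 rad = 0.495°.
λ₂ = λ₁ + Δλ = -138.902°.

latitude 14.003°, longitude -138.902°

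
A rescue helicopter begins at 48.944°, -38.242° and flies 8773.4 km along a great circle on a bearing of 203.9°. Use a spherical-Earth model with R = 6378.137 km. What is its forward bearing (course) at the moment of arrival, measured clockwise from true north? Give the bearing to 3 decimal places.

final bearing 197.264°

Angular distance δ = d/R = 8773.4 / 6378.137 = 1.375543 rad.
With φ₁ = 48.944° = 0.854234 rad and θ = 203.9° = 3.558726 rad:
Applying the spherical law of cosines for sides, sin φ₂ = sin φ₁ cos δ + cos φ₁ sin δ cos θ = -0.442768, so φ₂ = -26.281°.
Δλ = atan2( sin θ sin δ cos φ₁ , cos δ − sin φ₁ sin φ₂ ) = atan2(-0.261039, 0.527892) = -0.459233 rad = -26.312°.
Hence λ₂ = -38.242° + -26.312° = -64.554°.
The forward bearing on arrival equals the back-azimuth from the destination plus 180°.
Back-azimuth from P₂ (-26.281°, -64.554°) to P₁ (48.944°, -38.242°), with Δλ' = λ₁ − λ₂ = 26.312°: atan2( sin Δλ' cos φ₁ , cos φ₂ sin φ₁ − sin φ₂ cos φ₁ cos Δλ' ) = 17.264°.
Final bearing = (17.264° + 180°) mod 360° = 197.264°.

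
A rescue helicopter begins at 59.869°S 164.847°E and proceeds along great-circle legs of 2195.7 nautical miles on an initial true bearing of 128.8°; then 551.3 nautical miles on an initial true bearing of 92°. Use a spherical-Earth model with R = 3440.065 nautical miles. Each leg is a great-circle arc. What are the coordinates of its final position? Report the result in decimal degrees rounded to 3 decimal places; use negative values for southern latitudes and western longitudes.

Apply the spherical direct solution leg by leg, carrying full precision between legs.
Leg 1: from (-59.869°, 164.847°), δ = 2195.7/3440.065 = 0.638273 rad, θ = 128.8° → φ = -61.886°, λ = -114.960°.
Leg 2: from (-61.886°, -114.960°), δ = 551.3/3440.065 = 0.160259 rad, θ = 92° → φ = -60.849°, λ = -95.849°.

latitude -60.849°, longitude -95.849°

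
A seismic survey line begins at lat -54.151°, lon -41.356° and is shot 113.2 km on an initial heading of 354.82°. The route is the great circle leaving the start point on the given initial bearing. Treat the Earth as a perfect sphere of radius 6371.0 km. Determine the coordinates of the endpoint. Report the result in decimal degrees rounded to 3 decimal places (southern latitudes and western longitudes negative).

δ = 113.2/6371 = 0.017768 rad (1.0180°).
Start latitude φ₁ = -0.945113 rad; initial bearing θ = 6.192777 rad.
Applying the spherical law of cosines for sides, sin φ₂ = sin φ₁ cos δ + cos φ₁ sin δ cos θ = -0.800073, so φ₂ = -53.137°.
Δλ = atan2( sin θ sin δ cos φ₁ , cos δ − sin φ₁ sin φ₂ ) = atan2(-0.000939, 0.351333) = -0.002674 rad = -0.153°.
λ₂ = -41.356° + -0.153° = -41.509°.

latitude -53.137°, longitude -41.509°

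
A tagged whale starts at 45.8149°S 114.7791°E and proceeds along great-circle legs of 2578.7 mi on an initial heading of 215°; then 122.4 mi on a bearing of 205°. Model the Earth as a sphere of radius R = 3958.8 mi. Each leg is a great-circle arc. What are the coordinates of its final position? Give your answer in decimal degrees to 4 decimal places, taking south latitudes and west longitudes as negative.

Apply the spherical direct solution leg by leg, carrying full precision between legs.
Leg 1: from (-45.8149°, 114.7791°), δ = 2578.7/3958.8 = 0.651384 rad, θ = 215° → φ = -66.4072°, λ = 54.4513°.
Leg 2: from (-66.4072°, 54.4513°), δ = 122.4/3958.8 = 0.030918 rad, θ = 205° → φ = -68.0007°, λ = 52.4526°.

latitude -68.0007°, longitude 52.4526°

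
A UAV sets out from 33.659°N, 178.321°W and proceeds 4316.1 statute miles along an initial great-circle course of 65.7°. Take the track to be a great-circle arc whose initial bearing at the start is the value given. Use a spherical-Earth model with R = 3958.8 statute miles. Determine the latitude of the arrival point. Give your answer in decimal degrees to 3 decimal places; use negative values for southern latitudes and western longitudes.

Angular distance δ = d/R = 4316.1 / 3958.8 = 1.090255 rad.
Converting: φ₁ = 0.587460 rad, θ = 1.146681 rad.
Applying the spherical law of cosines for sides, sin φ₂ = sin φ₁ cos δ + cos φ₁ sin δ cos θ = 0.559939, so φ₂ = 34.052°.
For the longitude increment, Δλ = atan2( sin θ sin δ cos φ₁, cos δ − sin φ₁ sin φ₂ ) = atan2(0.672691, 0.151914) = 77.274°.
λ₂ = -178.321° + 77.274° = -101.047°.

latitude 34.052°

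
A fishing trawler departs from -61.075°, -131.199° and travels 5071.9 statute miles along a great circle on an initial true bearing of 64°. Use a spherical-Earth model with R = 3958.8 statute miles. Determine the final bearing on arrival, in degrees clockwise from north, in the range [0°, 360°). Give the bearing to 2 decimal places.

final bearing 25.80°

δ = 5071.9/3958.8 = 1.281171 rad (73.4057°).
Start latitude φ₁ = -1.065960 rad; initial bearing θ = 1.117011 rad.
Applying the spherical law of cosines for sides, sin φ₂ = sin φ₁ cos δ + cos φ₁ sin δ cos θ = -0.046773, so φ₂ = -2.681°.
Then Δλ = atan2(0.416609, 0.244655) = 1.039802 rad, from sin θ sin δ cos φ₁ over cos δ − sin φ₁ sin φ₂.
λ₂ = λ₁ + Δλ = -71.623°.
The forward bearing on arrival equals the back-azimuth from the destination plus 180°.
Back-azimuth from P₂ (-2.68°, -71.62°) to P₁ (-61.08°, -131.20°), with Δλ' = λ₁ − λ₂ = -59.58°: atan2( sin Δλ' cos φ₁ , cos φ₂ sin φ₁ − sin φ₂ cos φ₁ cos Δλ' ) = 205.80°.
Final bearing = (205.80° + 180°) mod 360° = 25.80°.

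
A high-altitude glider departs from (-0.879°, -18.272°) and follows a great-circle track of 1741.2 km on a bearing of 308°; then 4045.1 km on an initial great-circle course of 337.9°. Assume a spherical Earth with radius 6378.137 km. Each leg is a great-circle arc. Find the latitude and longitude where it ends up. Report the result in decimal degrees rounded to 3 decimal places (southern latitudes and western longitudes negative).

latitude 41.644°, longitude -48.040°

Apply the spherical direct solution leg by leg, carrying full precision between legs.
Leg 1: from (-0.879°, -18.272°), δ = 1741.2/6378.137 = 0.272995 rad, θ = 308° → φ = 8.696°, λ = -30.684°.
Leg 2: from (8.696°, -30.684°), δ = 4045.1/6378.137 = 0.634213 rad, θ = 337.9° → φ = 41.644°, λ = -48.040°.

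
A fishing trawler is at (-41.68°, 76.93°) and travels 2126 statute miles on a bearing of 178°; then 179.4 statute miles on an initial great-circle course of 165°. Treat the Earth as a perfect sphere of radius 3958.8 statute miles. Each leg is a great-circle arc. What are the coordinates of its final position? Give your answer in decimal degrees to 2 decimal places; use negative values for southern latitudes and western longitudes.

latitude -74.90°, longitude 82.90°

Apply the spherical direct solution leg by leg, carrying full precision between legs.
Leg 1: from (-41.68°, 76.93°), δ = 2126/3958.8 = 0.537031 rad, θ = 178° → φ = -72.41°, λ = 80.32°.
Leg 2: from (-72.41°, 80.32°), δ = 179.4/3958.8 = 0.045317 rad, θ = 165° → φ = -74.90°, λ = 82.90°.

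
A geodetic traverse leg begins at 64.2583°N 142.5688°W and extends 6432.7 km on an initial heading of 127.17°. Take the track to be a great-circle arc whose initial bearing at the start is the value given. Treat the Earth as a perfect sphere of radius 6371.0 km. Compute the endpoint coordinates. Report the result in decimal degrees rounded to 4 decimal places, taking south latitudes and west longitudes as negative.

δ = 6432.7/6371 = 1.009685 rad (57.8507°).
Start latitude φ₁ = 1.121519 rad; initial bearing θ = 2.219535 rad.
Applying the spherical law of cosines for sides, sin φ₂ = sin φ₁ cos δ + cos φ₁ sin δ cos θ = 0.257151, so φ₂ = 14.9011°.
For the longitude increment, Δλ = atan2( sin θ sin δ cos φ₁, cos δ − sin φ₁ sin φ₂ ) = atan2(0.293015, 0.300496) = 44.2779°.
λ₂ = -142.5688° + 44.2779° = -98.2909°.

latitude 14.9011°, longitude -98.2909°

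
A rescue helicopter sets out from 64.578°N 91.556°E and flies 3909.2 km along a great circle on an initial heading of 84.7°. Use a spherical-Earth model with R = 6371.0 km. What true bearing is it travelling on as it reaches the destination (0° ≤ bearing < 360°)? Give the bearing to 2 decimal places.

final bearing 138.76°

δ = 3909.2/6371 = 0.613593 rad (35.1563°).
Converting: φ₁ = 1.127099 rad, θ = 1.478294 rad.
Applying the spherical law of cosines for sides, sin φ₂ = sin φ₁ cos δ + cos φ₁ sin δ cos θ = 0.761251, so φ₂ = 49.575°.
For the longitude increment, Δλ = atan2( sin θ sin δ cos φ₁, cos δ − sin φ₁ sin φ₂ ) = atan2(0.246127, 0.130045) = 62.150°.
λ₂ = λ₁ + Δλ = 153.706°.
The forward bearing on arrival equals the back-azimuth from the destination plus 180°.
Back-azimuth from P₂ (49.57°, 153.71°) to P₁ (64.58°, 91.56°), with Δλ' = λ₁ − λ₂ = -62.15°: atan2( sin Δλ' cos φ₁ , cos φ₂ sin φ₁ − sin φ₂ cos φ₁ cos Δλ' ) = 318.76°.
Final bearing = (318.76° + 180°) mod 360° = 138.76°.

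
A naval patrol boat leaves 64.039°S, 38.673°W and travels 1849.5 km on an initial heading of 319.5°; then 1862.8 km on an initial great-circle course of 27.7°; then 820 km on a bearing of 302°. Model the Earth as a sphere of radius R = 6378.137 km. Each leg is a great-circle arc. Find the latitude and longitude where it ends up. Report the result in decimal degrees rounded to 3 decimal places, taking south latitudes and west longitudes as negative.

latitude -30.640°, longitude -53.359°

Apply the spherical direct solution leg by leg, carrying full precision between legs.
Leg 1: from (-64.039°, -38.673°), δ = 1849.5/6378.137 = 0.289975 rad, θ = 319.5° → φ = -50.030°, λ = -55.475°.
Leg 2: from (-50.030°, -55.475°), δ = 1862.8/6378.137 = 0.292060 rad, θ = 27.7° → φ = -34.761°, λ = -46.099°.
Leg 3: from (-34.761°, -46.099°), δ = 820/6378.137 = 0.128564 rad, θ = 302° → φ = -30.640°, λ = -53.359°.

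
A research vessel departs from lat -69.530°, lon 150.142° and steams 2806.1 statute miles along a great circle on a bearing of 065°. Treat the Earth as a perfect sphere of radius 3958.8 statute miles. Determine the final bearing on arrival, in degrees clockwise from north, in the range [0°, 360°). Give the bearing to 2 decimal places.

final bearing 23.70°

The arc subtends δ = 2806.1/3958.8 = 0.708826 rad at the centre.
With φ₁ = -69.530° = -1.213527 rad and θ = 65° = 1.134464 rad:
sin φ₂ = sin φ₁ cos δ + cos φ₁ sin δ cos θ = (-0.936855)(0.759127) + (0.349717)(0.650943)(0.422618) = -0.614985
φ₂ = asin(-0.614985) = -0.662367 rad = -37.951°.
Δλ = atan2( sin θ sin δ cos φ₁ , cos δ − sin φ₁ sin φ₂ ) = atan2(0.206317, 0.182975) = 0.845287 rad = 48.431°.
λ₂ = 150.142° + 48.431° = 198.573°, normalized to (−180°, 180°] → -161.427°.
The forward bearing on arrival equals the back-azimuth from the destination plus 180°.
Back-azimuth from P₂ (-37.95°, -161.43°) to P₁ (-69.53°, 150.14°), with Δλ' = λ₁ − λ₂ = 311.57°: atan2( sin Δλ' cos φ₁ , cos φ₂ sin φ₁ − sin φ₂ cos φ₁ cos Δλ' ) = 203.70°.
Final bearing = (203.70° + 180°) mod 360° = 23.70°.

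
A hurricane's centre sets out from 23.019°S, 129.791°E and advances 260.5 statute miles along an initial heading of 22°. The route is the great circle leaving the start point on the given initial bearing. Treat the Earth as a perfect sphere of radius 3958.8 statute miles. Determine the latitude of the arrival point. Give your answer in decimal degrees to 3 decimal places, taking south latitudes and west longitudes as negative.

The arc subtends δ = 260.5/3958.8 = 0.065803 rad at the centre.
Start latitude φ₁ = -0.401757 rad; initial bearing θ = 0.383972 rad.
Applying the spherical law of cosines for sides, sin φ₂ = sin φ₁ cos δ + cos φ₁ sin δ cos θ = -0.334077, so φ₂ = -19.516°.
For the longitude increment, Δλ = atan2( sin θ sin δ cos φ₁, cos δ − sin φ₁ sin φ₂ ) = atan2(0.022671, 0.867199) = 1.498°.
λ₂ = 129.791° + 1.498° = 131.289°.

latitude -19.516°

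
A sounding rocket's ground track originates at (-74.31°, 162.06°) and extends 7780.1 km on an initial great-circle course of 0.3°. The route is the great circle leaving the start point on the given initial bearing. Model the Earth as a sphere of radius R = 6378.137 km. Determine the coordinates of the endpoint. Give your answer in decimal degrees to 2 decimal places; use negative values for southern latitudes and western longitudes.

δ = 7780.1/6378.137 = 1.219808 rad (69.8898°).
Converting: φ₁ = -1.296954 rad, θ = 0.005236 rad.
Destination latitude: φ₂ = arcsin( sin φ₁ cos δ + cos φ₁ sin δ cos θ ) = arcsin(-0.077074) = -4.42°.
Δλ = atan2( sin θ sin δ cos φ₁ , cos δ − sin φ₁ sin φ₂ ) = atan2(0.001330, 0.269625) = 0.004931 rad = 0.28°.
λ₂ = λ₁ + Δλ = 162.34°.

latitude -4.42°, longitude 162.34°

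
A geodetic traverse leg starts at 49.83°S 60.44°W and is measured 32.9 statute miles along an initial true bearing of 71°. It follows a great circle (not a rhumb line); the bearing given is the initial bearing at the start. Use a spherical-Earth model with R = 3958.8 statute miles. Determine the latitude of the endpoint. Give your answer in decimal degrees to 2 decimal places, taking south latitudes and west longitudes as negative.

Central angle δ = d/R = 0.008311 rad.
Start latitude φ₁ = -0.869698 rad; initial bearing θ = 1.239184 rad.
Destination latitude: φ₂ = arcsin( sin φ₁ cos δ + cos φ₁ sin δ cos θ ) = arcsin(-0.762362) = -49.67°.
Δλ = atan2( sin θ sin δ cos φ₁ , cos δ − sin φ₁ sin φ₂ ) = atan2(0.005069, 0.417419) = 0.012142 rad = 0.70°.
λ₂ = λ₁ + Δλ = -59.74°.

latitude -49.67°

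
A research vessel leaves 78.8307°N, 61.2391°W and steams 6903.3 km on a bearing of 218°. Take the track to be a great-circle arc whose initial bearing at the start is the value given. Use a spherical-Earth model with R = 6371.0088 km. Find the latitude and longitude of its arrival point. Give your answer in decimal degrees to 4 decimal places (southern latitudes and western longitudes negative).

latitude 18.9321°, longitude -96.3475°

Central angle δ = d/R = 1.083549 rad.
With φ₁ = 78.8307° = 1.375855 rad and θ = 218° = 3.804818 rad:
sin φ₂ = sin φ₁ cos δ + cos φ₁ sin δ cos θ = (0.981059)(0.468195) + (0.193709)(0.883625)(-0.788011) = 0.324447
φ₂ = asin(0.324447) = 0.330427 rad = 18.9321°.
Then Δλ = atan2(-0.105380, 0.149894) = -0.612758 rad, from sin θ sin δ cos φ₁ over cos δ − sin φ₁ sin φ₂.
Hence λ₂ = -61.2391° + -35.1084° = -96.3475°.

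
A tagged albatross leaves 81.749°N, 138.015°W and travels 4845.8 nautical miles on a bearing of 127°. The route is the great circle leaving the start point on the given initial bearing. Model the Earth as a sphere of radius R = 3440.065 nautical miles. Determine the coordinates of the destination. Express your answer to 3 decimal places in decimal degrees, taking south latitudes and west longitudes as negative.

latitude 4.275°, longitude -85.796°

Angular distance δ = d/R = 4845.8 / 3440.065 = 1.408636 rad.
Start latitude φ₁ = 1.426789 rad; initial bearing θ = 2.216568 rad.
sin φ₂ = sin φ₁ cos δ + cos φ₁ sin δ cos θ = (0.989649)(0.161450) + (0.143510)(0.986881)(-0.601815) = 0.074546
φ₂ = asin(0.074546) = 0.074615 rad = 4.275°.
Then Δλ = atan2(0.113108, 0.087676) = 0.911392 rad, from sin θ sin δ cos φ₁ over cos δ − sin φ₁ sin φ₂.
Hence λ₂ = -138.015° + 52.219° = -85.796°.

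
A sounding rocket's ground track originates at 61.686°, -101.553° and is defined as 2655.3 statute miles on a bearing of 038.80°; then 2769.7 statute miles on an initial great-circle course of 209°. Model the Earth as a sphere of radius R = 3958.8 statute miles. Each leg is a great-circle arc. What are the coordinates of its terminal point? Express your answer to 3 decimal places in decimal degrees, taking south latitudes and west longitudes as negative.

Apply the spherical direct solution leg by leg, carrying full precision between legs.
Leg 1: from (61.686°, -101.553°), δ = 2655.3/3958.8 = 0.670734 rad, θ = 38.8° → φ = 66.839°, λ = -3.530°.
Leg 2: from (66.839°, -3.530°), δ = 2769.7/3958.8 = 0.699631 rad, θ = 209° → φ = 28.809°, λ = -24.402°.

latitude 28.809°, longitude -24.402°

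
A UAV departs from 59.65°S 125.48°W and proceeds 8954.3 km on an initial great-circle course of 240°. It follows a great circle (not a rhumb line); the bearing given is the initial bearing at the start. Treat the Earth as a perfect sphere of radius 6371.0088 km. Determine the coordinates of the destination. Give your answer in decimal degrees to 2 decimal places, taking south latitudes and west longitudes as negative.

latitude -23.03°, longitude 122.67°

The arc subtends δ = 8954.3/6371.0088 = 1.405476 rad at the centre.
Converting: φ₁ = -1.041089 rad, θ = 4.188790 rad.
Destination latitude: φ₂ = arcsin( sin φ₁ cos δ + cos φ₁ sin δ cos θ ) = arcsin(-0.391211) = -23.03°.
For the longitude increment, Δλ = atan2( sin θ sin δ cos φ₁, cos δ − sin φ₁ sin φ₂ ) = atan2(-0.431620, -0.173029) = -111.85°.
λ₂ = -125.48° + -111.85° = -237.33°, normalized to (−180°, 180°] → 122.67°.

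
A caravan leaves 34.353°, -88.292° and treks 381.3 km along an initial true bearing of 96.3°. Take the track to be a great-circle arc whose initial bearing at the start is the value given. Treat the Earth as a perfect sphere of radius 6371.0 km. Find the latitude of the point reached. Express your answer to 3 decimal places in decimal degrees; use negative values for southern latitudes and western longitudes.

latitude 33.908°

The arc subtends δ = 381.3/6371 = 0.059849 rad at the centre.
Start latitude φ₁ = 0.599573 rad; initial bearing θ = 1.680752 rad.
Destination latitude: φ₂ = arcsin( sin φ₁ cos δ + cos φ₁ sin δ cos θ ) = arcsin(0.557861) = 33.908°.
For the longitude increment, Δλ = atan2( sin θ sin δ cos φ₁, cos δ − sin φ₁ sin φ₂ ) = atan2(0.049082, 0.683414) = 4.108°.
λ₂ = λ₁ + Δλ = -84.184°.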